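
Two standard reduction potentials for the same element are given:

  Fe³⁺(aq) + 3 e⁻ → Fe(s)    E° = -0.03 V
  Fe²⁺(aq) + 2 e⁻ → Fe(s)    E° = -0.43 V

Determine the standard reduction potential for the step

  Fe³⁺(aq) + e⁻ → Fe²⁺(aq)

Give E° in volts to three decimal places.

+0.770 V

Sequential free energies add, so n₃E°₃ = n₁E°₁ + n₂E°₂.
With n₃ = 3, and the known step contributing 2×(-0.43) V, the unknown satisfies 1·E° = 3×(-0.03) − 2×(-0.43) = +0.770.
E° = +0.770 / 1 = +0.770 V.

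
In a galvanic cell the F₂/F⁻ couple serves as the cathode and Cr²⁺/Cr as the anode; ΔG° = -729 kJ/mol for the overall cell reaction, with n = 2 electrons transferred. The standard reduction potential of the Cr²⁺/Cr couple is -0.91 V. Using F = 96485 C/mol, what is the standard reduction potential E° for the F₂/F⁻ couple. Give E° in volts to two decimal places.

E°cell = −ΔG°/(nF) = −(-729×10³)/((2)(96485)) = +3.778 V.
Since F₂/F⁻ is the cathode and Cr²⁺/Cr the anode, E°cell = E°(F₂/F⁻) − E°(Cr²⁺/Cr).
So E°(F₂/F⁻) = E°cell + E°(Cr²⁺/Cr) = +3.778 + (-0.91) = +2.87 V.

+2.87 V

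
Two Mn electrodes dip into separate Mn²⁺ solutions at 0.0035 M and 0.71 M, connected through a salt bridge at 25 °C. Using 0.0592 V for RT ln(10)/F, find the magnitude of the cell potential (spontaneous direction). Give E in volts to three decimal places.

+0.068 V

For a concentration cell E°cell = 0. The 0.71 M side is the cathode (reduction is favoured where [Mn²⁺] is higher).
With n = 2, E = −(0.0592/2) log([Mn²⁺]ₐₙ/[Mn²⁺]꜀ₐₜ) = −(0.0592/2) log(0.0035/0.71) = −(0.0592/2)(-2.307) = +0.068 V.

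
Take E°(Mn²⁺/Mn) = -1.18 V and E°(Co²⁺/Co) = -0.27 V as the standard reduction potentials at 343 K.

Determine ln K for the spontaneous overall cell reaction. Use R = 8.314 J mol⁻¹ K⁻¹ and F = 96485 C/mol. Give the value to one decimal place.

Cathode: Co²⁺/Co; anode: Mn²⁺/Mn. E°cell = (-0.27) − (-1.18) = +0.91 V, with n = 2.
ΔG° = −nFE° = −RT ln K, so ln K = nFE°/(RT) = (2)(96485)(+0.91) / ((8.314)(343)) = 61.578.

61.6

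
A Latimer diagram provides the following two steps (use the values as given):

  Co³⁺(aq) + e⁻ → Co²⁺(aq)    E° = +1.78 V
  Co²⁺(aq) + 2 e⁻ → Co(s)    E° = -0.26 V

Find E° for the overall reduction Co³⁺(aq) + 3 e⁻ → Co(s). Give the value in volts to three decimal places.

Standard free energies of sequential steps add: ΔG°₃ = ΔG°₁ + ΔG°₂, so n₃E°₃ = n₁E°₁ + n₂E°₂.
E°₃ = (1×+1.78 + 2×-0.26) / 3 = (+1.260) / 3 = +0.420 V.

+0.420 V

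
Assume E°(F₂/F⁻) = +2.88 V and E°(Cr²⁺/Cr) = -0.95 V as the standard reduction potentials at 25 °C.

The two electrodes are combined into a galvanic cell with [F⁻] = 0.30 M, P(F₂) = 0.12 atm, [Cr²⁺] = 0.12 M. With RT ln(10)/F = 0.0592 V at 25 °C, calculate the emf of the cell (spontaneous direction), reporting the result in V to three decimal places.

F₂/F⁻ is the cathode (higher E°), Cr²⁺/Cr the anode: E°cell = +2.88 − (-0.95) = +3.83 V, n = 2.
Overall: F₂(g) + Cr(s) → 2 F⁻(aq) + Cr²⁺(aq)
Q = [F⁻]^2·[Cr²⁺] / (P(F₂)); log Q = -1.046.
E = E° − (0.0592/n) log Q = +3.83 − (0.0592/2)(-1.046) = +3.861 V.

+3.861 V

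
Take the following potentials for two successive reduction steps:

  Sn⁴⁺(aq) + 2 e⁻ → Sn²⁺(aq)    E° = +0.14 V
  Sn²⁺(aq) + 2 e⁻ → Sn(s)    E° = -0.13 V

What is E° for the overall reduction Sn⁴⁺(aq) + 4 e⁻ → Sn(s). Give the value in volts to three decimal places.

Standard free energies of sequential steps add: ΔG°₃ = ΔG°₁ + ΔG°₂, so n₃E°₃ = n₁E°₁ + n₂E°₂.
E°₃ = (2×+0.14 + 2×-0.13) / 4 = (+0.020) / 4 = +0.005 V.

+0.005 V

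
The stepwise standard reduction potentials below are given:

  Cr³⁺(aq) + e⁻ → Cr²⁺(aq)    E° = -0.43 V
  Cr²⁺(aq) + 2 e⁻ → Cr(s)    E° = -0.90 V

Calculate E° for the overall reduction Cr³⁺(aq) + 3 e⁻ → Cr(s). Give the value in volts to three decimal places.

-0.743 V

Standard free energies of sequential steps add: ΔG°₃ = ΔG°₁ + ΔG°₂, so n₃E°₃ = n₁E°₁ + n₂E°₂.
E°₃ = (1×-0.43 + 2×-0.90) / 3 = (-2.230) / 3 = -0.743 V.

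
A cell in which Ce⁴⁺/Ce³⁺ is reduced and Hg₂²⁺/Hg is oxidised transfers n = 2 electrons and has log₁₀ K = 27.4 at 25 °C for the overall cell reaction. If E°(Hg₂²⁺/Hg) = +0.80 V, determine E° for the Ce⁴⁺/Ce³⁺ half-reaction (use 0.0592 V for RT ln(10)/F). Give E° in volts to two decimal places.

+1.61 V

E°cell = (0.0592/n)·log K = (0.0592/2)(27.4) = +0.811 V.
Since Ce⁴⁺/Ce³⁺ is the cathode and Hg₂²⁺/Hg the anode, E°cell = E°(Ce⁴⁺/Ce³⁺) − E°(Hg₂²⁺/Hg).
So E°(Ce⁴⁺/Ce³⁺) = E°cell + E°(Hg₂²⁺/Hg) = +0.811 + (+0.80) = +1.61 V.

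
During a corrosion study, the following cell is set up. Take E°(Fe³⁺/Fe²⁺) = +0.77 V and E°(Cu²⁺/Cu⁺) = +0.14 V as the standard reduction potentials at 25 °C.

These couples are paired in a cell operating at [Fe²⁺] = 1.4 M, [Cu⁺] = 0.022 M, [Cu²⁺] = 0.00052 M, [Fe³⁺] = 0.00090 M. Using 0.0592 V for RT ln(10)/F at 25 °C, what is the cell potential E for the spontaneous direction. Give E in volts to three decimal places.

Fe³⁺/Fe²⁺ is the cathode (higher E°), Cu²⁺/Cu⁺ the anode: E°cell = +0.77 − (+0.14) = +0.63 V, n = 1.
Overall: Fe³⁺(aq) + Cu⁺(aq) → Fe²⁺(aq) + Cu²⁺(aq)
Q = [Fe²⁺]·[Cu²⁺] / ([Fe³⁺]·[Cu⁺]); log Q = 1.565.
E = E° − (0.0592/n) log Q = +0.63 − (0.0592/1)(1.565) = +0.537 V.

+0.537 V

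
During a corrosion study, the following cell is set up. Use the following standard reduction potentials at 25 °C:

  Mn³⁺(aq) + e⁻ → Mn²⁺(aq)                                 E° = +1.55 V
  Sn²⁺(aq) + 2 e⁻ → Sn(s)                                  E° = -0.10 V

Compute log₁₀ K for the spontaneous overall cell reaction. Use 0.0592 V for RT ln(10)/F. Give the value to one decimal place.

Cathode: Mn³⁺/Mn²⁺; anode: Sn²⁺/Sn. E°cell = +1.65 V, n = 2.
log K = nE°cell / 0.0592 = (2)(+1.65) / 0.0592 = 55.7.

55.7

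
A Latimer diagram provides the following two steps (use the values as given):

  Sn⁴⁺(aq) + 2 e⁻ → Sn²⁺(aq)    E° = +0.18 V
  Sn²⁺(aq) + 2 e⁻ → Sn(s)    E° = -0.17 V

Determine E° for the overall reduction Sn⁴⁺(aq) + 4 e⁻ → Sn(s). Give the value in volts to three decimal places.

Adding the free-energy changes (−nFE°) of the two steps gives −n₃FE°₃ = −n₁FE°₁ − n₂FE°₂.
E°₃ = (2×+0.18 + 2×-0.17) / 4 = (+0.020) / 4 = +0.005 V.

+0.005 V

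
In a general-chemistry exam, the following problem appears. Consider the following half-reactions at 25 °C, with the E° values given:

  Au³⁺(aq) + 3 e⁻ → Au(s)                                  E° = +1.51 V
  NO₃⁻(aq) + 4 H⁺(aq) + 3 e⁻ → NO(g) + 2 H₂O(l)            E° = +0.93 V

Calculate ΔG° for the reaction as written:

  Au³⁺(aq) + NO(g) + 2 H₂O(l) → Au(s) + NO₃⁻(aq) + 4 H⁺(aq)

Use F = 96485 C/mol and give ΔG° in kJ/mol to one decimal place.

As written, Au³⁺/Au is reduced (cathode) and NO₃⁻/NO is oxidised (anode), so E°cell = (+1.51) − (+0.93) = +0.58 V.
Balancing electrons gives n = 3.
ΔG° = −nFE° = −(3)(96485)(+0.58) = -167,884 J = -167.9 kJ/mol.

-167.9 kJ/mol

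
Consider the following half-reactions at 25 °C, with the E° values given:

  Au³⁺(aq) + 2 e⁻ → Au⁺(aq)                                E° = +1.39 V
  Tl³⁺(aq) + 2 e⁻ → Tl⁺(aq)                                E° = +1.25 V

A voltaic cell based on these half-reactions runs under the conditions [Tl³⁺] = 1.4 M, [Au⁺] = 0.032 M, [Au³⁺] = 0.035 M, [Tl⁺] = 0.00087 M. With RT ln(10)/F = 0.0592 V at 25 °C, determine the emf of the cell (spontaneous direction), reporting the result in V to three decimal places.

+0.046 V

Au³⁺/Au⁺ is the cathode (higher E°), Tl³⁺/Tl⁺ the anode: E°cell = +1.39 − (+1.25) = +0.14 V, n = 2.
Overall: Au³⁺(aq) + Tl⁺(aq) → Au⁺(aq) + Tl³⁺(aq)
Q = [Au⁺]·[Tl³⁺] / ([Au³⁺]·[Tl⁺]); log Q = 3.168.
E = E° − (0.0592/n) log Q = +0.14 − (0.0592/2)(3.168) = +0.046 V.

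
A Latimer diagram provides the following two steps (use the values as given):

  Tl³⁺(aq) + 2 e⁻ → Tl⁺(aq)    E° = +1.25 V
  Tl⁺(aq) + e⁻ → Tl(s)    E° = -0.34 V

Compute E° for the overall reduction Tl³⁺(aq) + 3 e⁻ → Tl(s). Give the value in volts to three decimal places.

+0.720 V

Standard free energies of sequential steps add: ΔG°₃ = ΔG°₁ + ΔG°₂, so n₃E°₃ = n₁E°₁ + n₂E°₂.
E°₃ = (2×+1.25 + 1×-0.34) / 3 = (+2.160) / 3 = +0.720 V.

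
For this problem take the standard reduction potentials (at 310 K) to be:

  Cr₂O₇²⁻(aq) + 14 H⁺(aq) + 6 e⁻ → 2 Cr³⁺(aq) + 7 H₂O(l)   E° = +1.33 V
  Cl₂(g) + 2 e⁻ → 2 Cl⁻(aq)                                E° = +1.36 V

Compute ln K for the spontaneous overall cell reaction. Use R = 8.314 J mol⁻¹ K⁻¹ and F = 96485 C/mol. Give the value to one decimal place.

Cathode: Cl₂/Cl⁻; anode: Cr₂O₇²⁻/Cr³⁺. E°cell = (+1.36) − (+1.33) = +0.03 V, with n = 6.
ΔG° = −nFE° = −RT ln K, so ln K = nFE°/(RT) = (6)(96485)(+0.03) / ((8.314)(310)) = 6.738.

6.7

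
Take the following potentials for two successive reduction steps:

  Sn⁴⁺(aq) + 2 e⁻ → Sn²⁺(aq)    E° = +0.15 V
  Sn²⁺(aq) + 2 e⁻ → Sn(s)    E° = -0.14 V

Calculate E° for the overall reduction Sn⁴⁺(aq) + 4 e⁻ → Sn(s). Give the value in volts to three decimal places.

+0.005 V

Since ΔG° = −nFE° is additive over sequential reductions, n₃E°₃ = n₁E°₁ + n₂E°₂.
E°₃ = (2×+0.15 + 2×-0.14) / 4 = (+0.020) / 4 = +0.005 V.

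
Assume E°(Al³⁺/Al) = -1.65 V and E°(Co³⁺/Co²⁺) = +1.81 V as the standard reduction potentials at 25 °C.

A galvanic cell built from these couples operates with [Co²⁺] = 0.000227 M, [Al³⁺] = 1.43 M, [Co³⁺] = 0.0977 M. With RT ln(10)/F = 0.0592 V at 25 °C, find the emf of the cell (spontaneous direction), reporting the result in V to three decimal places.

Co³⁺/Co²⁺ is the cathode (higher E°), Al³⁺/Al the anode: E°cell = +1.81 − (-1.65) = +3.46 V, n = 3.
Overall: 3 Co³⁺(aq) + Al(s) → 3 Co²⁺(aq) + Al³⁺(aq)
Q = [Co²⁺]^3·[Al³⁺] / ([Co³⁺]^3); log Q = -7.746.
E = E° − (0.0592/n) log Q = +3.46 − (0.0592/3)(-7.746) = +3.613 V.

+3.613 V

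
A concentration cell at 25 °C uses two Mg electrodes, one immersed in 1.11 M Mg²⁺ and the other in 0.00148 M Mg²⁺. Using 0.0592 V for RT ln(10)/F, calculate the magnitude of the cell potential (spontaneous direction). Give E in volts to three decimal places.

For a concentration cell E°cell = 0. The 1.11 M side is the cathode (reduction is favoured where [Mg²⁺] is higher).
With n = 2, E = −(0.0592/2) log([Mg²⁺]ₐₙ/[Mg²⁺]꜀ₐₜ) = −(0.0592/2) log(0.00148/1.11) = −(0.0592/2)(-2.875) = +0.085 V.

+0.085 V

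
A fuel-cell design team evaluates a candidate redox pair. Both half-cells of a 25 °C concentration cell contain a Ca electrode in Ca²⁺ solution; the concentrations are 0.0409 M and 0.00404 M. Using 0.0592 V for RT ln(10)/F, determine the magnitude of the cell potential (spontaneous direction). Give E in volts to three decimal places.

+0.030 V

For a concentration cell E°cell = 0. The 0.0409 M side is the cathode (reduction is favoured where [Ca²⁺] is higher).
With n = 2, E = −(0.0592/2) log([Ca²⁺]ₐₙ/[Ca²⁺]꜀ₐₜ) = −(0.0592/2) log(0.00404/0.0409) = −(0.0592/2)(-1.005) = +0.030 V.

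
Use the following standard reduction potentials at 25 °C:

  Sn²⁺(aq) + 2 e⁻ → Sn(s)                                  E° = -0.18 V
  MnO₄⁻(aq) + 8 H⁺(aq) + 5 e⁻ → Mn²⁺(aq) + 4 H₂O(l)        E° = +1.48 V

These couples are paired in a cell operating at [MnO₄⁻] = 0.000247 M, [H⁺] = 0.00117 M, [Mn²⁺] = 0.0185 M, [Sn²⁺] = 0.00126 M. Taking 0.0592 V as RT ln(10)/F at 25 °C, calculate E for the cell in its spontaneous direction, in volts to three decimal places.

MnO₄⁻/Mn²⁺ is the cathode (higher E°), Sn²⁺/Sn the anode: E°cell = +1.48 − (-0.18) = +1.66 V, n = 10.
Overall: 2 MnO₄⁻(aq) + 16 H⁺(aq) + 5 Sn(s) → 2 Mn²⁺(aq) + 8 H₂O(l) + 5 Sn²⁺(aq)
Q = [Mn²⁺]^2·[Sn²⁺]^5 / ([MnO₄⁻]^2·[H⁺]^16); log Q = 36.160.
E = E° − (0.0592/n) log Q = +1.66 − (0.0592/10)(36.160) = +1.446 V.

+1.446 V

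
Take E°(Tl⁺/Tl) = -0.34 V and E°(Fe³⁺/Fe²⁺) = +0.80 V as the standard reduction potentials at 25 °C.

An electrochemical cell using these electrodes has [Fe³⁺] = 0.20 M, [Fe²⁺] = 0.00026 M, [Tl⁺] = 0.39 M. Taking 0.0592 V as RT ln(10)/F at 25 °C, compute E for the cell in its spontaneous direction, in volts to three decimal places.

+1.335 V

Fe³⁺/Fe²⁺ is the cathode (higher E°), Tl⁺/Tl the anode: E°cell = +0.80 − (-0.34) = +1.14 V, n = 1.
Overall: Fe³⁺(aq) + Tl(s) → Fe²⁺(aq) + Tl⁺(aq)
Q = [Fe²⁺]·[Tl⁺] / ([Fe³⁺]); log Q = -3.295.
E = E° − (0.0592/n) log Q = +1.14 − (0.0592/1)(-3.295) = +1.335 V.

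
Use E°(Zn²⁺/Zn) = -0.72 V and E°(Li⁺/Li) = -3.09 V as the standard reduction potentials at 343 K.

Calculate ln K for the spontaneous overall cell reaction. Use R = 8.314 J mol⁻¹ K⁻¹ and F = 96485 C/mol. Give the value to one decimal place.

Cathode: Zn²⁺/Zn; anode: Li⁺/Li. E°cell = (-0.72) − (-3.09) = +2.37 V, with n = 2.
ΔG° = −nFE° = −RT ln K, so ln K = nFE°/(RT) = (2)(96485)(+2.37) / ((8.314)(343)) = 160.374.

160.4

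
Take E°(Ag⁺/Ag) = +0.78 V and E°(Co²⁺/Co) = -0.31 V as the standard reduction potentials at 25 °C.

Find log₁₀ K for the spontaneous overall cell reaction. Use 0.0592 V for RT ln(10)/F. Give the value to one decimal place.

Cathode: Ag⁺/Ag; anode: Co²⁺/Co. E°cell = +1.09 V, n = 2.
log K = nE°cell / 0.0592 = (2)(+1.09) / 0.0592 = 36.8.

36.8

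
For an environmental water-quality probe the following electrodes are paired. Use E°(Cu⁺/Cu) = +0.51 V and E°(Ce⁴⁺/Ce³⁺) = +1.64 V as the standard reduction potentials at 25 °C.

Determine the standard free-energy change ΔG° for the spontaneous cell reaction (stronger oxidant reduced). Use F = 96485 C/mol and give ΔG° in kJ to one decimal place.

-109.0 kJ

Ce⁴⁺/Ce³⁺ (E° = +1.64 V) is the cathode; Cu⁺/Cu (E° = +0.51 V) is the anode, so E°cell = +1.13 V.
Balancing electrons gives n = 1 (lcm of 1 and 1).
ΔG° = −nFE° = −(1)(96485)(+1.13) = -109,028 J = -109.0 kJ.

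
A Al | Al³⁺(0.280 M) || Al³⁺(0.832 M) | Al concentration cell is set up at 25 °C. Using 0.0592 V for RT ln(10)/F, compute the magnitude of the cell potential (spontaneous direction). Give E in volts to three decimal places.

For a concentration cell E°cell = 0. The 0.832 M side is the cathode (reduction is favoured where [Al³⁺] is higher).
With n = 3, E = −(0.0592/3) log([Al³⁺]ₐₙ/[Al³⁺]꜀ₐₜ) = −(0.0592/3) log(0.28/0.832) = −(0.0592/3)(-0.473) = +0.009 V.

+0.009 V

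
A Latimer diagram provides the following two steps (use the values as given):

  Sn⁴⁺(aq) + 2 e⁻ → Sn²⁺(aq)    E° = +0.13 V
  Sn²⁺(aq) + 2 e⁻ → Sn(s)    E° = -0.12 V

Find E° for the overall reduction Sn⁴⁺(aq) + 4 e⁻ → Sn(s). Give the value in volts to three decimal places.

Adding the free-energy changes (−nFE°) of the two steps gives −n₃FE°₃ = −n₁FE°₁ − n₂FE°₂.
E°₃ = (2×+0.13 + 2×-0.12) / 4 = (+0.020) / 4 = +0.005 V.

+0.005 V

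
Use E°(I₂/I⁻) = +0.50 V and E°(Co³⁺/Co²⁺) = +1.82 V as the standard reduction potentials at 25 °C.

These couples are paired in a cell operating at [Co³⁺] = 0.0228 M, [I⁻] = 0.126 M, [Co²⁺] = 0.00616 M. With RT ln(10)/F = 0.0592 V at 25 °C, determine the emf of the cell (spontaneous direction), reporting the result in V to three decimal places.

Co³⁺/Co²⁺ is the cathode (higher E°), I₂/I⁻ the anode: E°cell = +1.82 − (+0.50) = +1.32 V, n = 2.
Overall: 2 Co³⁺(aq) + 2 I⁻(aq) → 2 Co²⁺(aq) + I₂(s)
Q = [Co²⁺]^2 / ([Co³⁺]^2·[I⁻]^2); log Q = 0.663.
E = E° − (0.0592/n) log Q = +1.32 − (0.0592/2)(0.663) = +1.300 V.

+1.300 V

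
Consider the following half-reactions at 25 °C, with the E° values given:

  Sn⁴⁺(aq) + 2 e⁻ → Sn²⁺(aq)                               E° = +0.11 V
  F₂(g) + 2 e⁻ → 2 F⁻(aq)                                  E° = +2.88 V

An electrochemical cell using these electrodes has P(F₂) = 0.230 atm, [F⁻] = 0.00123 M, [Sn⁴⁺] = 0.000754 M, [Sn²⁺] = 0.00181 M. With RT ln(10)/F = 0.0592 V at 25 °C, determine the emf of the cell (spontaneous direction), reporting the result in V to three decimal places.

+2.935 V

F₂/F⁻ is the cathode (higher E°), Sn⁴⁺/Sn²⁺ the anode: E°cell = +2.88 − (+0.11) = +2.77 V, n = 2.
Overall: F₂(g) + Sn²⁺(aq) → 2 F⁻(aq) + Sn⁴⁺(aq)
Q = [F⁻]^2·[Sn⁴⁺] / (P(F₂)·[Sn²⁺]); log Q = -5.562.
E = E° − (0.0592/n) log Q = +2.77 − (0.0592/2)(-5.562) = +2.935 V.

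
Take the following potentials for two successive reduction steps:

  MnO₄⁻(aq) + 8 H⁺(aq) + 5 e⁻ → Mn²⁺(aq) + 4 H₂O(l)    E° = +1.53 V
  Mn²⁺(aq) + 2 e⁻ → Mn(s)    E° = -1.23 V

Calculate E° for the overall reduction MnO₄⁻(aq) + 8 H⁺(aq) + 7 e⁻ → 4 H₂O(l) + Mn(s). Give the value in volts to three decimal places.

Since ΔG° = −nFE° is additive over sequential reductions, n₃E°₃ = n₁E°₁ + n₂E°₂.
E°₃ = (5×+1.53 + 2×-1.23) / 7 = (+5.190) / 7 = +0.741 V.

+0.741 V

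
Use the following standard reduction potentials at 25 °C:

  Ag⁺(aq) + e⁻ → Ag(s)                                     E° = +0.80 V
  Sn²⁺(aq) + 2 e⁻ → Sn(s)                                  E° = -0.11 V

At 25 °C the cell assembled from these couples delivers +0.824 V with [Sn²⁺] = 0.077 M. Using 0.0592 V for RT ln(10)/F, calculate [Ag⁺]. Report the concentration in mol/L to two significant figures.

Ag⁺/Ag is the cathode, Sn²⁺/Sn the anode: E°cell = +0.91 V, n = 2.
Overall reaction: 2 Ag⁺(aq) + Sn(s) → 2 Ag(s) + Sn²⁺(aq); Q = [Sn²⁺]^1/[Ag⁺]^2.
From E = E° − (0.0592/n) log Q: log Q = (E° − E)·n/0.0592 = (+0.91 − (+0.824))·2/0.0592 = 2.9054.
So 2·log[Ag⁺] = 1·log(0.077) − log Q = -1.1135 − (2.9054) = -4.0189; log[Ag⁺] = -4.0189 / 2 = -2.0095; [Ag⁺] = 10^(-2.0095) ≈ 0.0098 M.

0.0098 M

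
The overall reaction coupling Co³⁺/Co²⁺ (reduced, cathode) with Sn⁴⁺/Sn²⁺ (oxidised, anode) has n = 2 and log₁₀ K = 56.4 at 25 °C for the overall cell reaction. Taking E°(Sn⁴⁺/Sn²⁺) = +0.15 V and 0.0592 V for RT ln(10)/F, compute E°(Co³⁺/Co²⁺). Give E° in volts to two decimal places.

E°cell = (0.0592/n)·log K = (0.0592/2)(56.4) = +1.669 V.
Since Co³⁺/Co²⁺ is the cathode and Sn⁴⁺/Sn²⁺ the anode, E°cell = E°(Co³⁺/Co²⁺) − E°(Sn⁴⁺/Sn²⁺).
So E°(Co³⁺/Co²⁺) = E°cell + E°(Sn⁴⁺/Sn²⁺) = +1.669 + (+0.15) = +1.82 V.

+1.82 V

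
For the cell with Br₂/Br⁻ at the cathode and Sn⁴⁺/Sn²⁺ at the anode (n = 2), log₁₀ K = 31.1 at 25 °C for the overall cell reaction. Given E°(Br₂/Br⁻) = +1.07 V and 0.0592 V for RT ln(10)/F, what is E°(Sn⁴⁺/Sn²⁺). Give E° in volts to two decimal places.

E°cell = (0.0592/n)·log K = (0.0592/2)(31.1) = +0.921 V.
Since Br₂/Br⁻ is the cathode and Sn⁴⁺/Sn²⁺ the anode, E°cell = E°(Br₂/Br⁻) − E°(Sn⁴⁺/Sn²⁺).
So E°(Sn⁴⁺/Sn²⁺) = E°(Br₂/Br⁻) − E°cell = (+1.07) − (+0.921) = +0.15 V.

+0.15 V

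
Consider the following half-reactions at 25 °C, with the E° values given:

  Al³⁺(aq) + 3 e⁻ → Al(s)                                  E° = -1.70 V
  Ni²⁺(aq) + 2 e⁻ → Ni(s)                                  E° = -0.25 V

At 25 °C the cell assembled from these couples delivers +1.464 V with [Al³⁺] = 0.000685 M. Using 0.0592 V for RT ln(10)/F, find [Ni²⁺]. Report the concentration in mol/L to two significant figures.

Ni²⁺/Ni is the cathode, Al³⁺/Al the anode: E°cell = +1.45 V, n = 6.
Overall reaction: 3 Ni²⁺(aq) + 2 Al(s) → 3 Ni(s) + 2 Al³⁺(aq); Q = [Al³⁺]^2/[Ni²⁺]^3.
From E = E° − (0.0592/n) log Q: log Q = (E° − E)·n/0.0592 = (+1.45 − (+1.464))·6/0.0592 = -1.4189.
So 3·log[Ni²⁺] = 2·log(0.000685) − log Q = -6.3286 − (-1.4189) = -4.9097; log[Ni²⁺] = -4.9097 / 3 = -1.6366; [Ni²⁺] = 10^(-1.6366) ≈ 0.023 M.

0.023 M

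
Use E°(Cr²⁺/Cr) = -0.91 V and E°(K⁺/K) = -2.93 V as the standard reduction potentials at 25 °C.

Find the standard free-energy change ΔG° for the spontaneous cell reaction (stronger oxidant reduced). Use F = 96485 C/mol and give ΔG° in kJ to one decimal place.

-389.8 kJ

Cr²⁺/Cr (E° = -0.91 V) is the cathode; K⁺/K (E° = -2.93 V) is the anode, so E°cell = +2.02 V.
Balancing electrons gives n = 2 (lcm of 2 and 1).
ΔG° = −nFE° = −(2)(96485)(+2.02) = -389,799 J = -389.8 kJ.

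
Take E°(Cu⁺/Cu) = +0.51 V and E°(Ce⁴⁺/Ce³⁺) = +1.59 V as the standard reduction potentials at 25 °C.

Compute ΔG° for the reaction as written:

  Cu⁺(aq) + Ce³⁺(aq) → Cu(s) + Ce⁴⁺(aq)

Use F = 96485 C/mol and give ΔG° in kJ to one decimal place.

+104.2 kJ

As written, Cu⁺/Cu is reduced (cathode) and Ce⁴⁺/Ce³⁺ is oxidised (anode), so E°cell = (+0.51) − (+1.59) = -1.08 V.
Balancing electrons gives n = 1.
ΔG° = −nFE° = −(1)(96485)(-1.08) = 104,204 J = +104.2 kJ.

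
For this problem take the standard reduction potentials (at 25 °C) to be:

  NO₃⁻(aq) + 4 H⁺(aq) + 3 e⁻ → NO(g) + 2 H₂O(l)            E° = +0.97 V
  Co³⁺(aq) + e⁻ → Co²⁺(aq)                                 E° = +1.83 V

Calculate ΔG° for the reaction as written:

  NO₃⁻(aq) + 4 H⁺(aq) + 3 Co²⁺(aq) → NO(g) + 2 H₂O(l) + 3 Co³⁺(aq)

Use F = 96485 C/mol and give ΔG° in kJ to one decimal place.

As written, NO₃⁻/NO is reduced (cathode) and Co³⁺/Co²⁺ is oxidised (anode), so E°cell = (+0.97) − (+1.83) = -0.86 V.
Balancing electrons gives n = 3.
ΔG° = −nFE° = −(3)(96485)(-0.86) = 248,931 J = +248.9 kJ.

+248.9 kJ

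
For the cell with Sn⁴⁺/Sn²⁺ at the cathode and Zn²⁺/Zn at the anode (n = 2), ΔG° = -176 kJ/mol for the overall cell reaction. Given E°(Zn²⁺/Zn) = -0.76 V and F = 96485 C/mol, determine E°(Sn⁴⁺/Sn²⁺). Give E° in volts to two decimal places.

+0.15 V

E°cell = −ΔG°/(nF) = −(-176×10³)/((2)(96485)) = +0.912 V.
Since Sn⁴⁺/Sn²⁺ is the cathode and Zn²⁺/Zn the anode, E°cell = E°(Sn⁴⁺/Sn²⁺) − E°(Zn²⁺/Zn).
So E°(Sn⁴⁺/Sn²⁺) = E°cell + E°(Zn²⁺/Zn) = +0.912 + (-0.76) = +0.15 V.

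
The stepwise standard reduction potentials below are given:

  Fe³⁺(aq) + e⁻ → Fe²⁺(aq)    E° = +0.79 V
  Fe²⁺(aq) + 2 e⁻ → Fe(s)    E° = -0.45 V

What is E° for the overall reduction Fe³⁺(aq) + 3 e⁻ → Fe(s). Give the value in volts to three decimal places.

-0.037 V

Since ΔG° = −nFE° is additive over sequential reductions, n₃E°₃ = n₁E°₁ + n₂E°₂.
E°₃ = (1×+0.79 + 2×-0.45) / 3 = (-0.110) / 3 = -0.037 V.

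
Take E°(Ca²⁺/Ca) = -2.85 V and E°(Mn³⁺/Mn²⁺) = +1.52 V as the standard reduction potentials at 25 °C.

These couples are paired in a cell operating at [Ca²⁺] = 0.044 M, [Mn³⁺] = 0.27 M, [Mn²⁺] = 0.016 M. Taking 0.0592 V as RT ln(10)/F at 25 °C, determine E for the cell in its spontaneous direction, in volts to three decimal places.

Mn³⁺/Mn²⁺ is the cathode (higher E°), Ca²⁺/Ca the anode: E°cell = +1.52 − (-2.85) = +4.37 V, n = 2.
Overall: 2 Mn³⁺(aq) + Ca(s) → 2 Mn²⁺(aq) + Ca²⁺(aq)
Q = [Mn²⁺]^2·[Ca²⁺] / ([Mn³⁺]^2); log Q = -3.811.
E = E° − (0.0592/n) log Q = +4.37 − (0.0592/2)(-3.811) = +4.483 V.

+4.483 V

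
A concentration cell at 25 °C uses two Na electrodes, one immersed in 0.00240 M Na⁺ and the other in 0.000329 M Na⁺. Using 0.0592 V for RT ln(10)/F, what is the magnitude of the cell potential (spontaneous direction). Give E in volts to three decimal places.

+0.051 V

For a concentration cell E°cell = 0. The 0.00240 M side is the cathode (reduction is favoured where [Na⁺] is higher).
With n = 1, E = −(0.0592/1) log([Na⁺]ₐₙ/[Na⁺]꜀ₐₜ) = −(0.0592/1) log(0.000329/0.0024) = −(0.0592/1)(-0.863) = +0.051 V.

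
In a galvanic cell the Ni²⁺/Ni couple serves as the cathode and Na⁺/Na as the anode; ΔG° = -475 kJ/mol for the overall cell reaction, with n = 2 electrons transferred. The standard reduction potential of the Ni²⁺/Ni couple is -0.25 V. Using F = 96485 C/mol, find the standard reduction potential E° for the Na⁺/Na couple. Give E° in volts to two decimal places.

E°cell = −ΔG°/(nF) = −(-475×10³)/((2)(96485)) = +2.462 V.
Since Ni²⁺/Ni is the cathode and Na⁺/Na the anode, E°cell = E°(Ni²⁺/Ni) − E°(Na⁺/Na).
So E°(Na⁺/Na) = E°(Ni²⁺/Ni) − E°cell = (-0.25) − (+2.462) = -2.71 V.

-2.71 V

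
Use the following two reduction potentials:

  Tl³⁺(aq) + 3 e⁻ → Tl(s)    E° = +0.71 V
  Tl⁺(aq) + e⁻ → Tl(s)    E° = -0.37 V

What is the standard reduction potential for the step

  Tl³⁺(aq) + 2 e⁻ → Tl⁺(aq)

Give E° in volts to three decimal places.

Sequential free energies add, so n₃E°₃ = n₁E°₁ + n₂E°₂.
With n₃ = 3, and the known step contributing 1×(-0.37) V, the unknown satisfies 2·E° = 3×(+0.71) − 1×(-0.37) = +2.500.
E° = +2.500 / 2 = +1.250 V.

+1.250 V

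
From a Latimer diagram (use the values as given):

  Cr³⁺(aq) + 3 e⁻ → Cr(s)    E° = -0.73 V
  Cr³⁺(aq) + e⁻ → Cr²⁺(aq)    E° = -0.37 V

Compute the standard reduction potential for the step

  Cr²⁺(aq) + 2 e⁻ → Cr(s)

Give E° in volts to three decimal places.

-0.910 V

Sequential free energies add, so n₃E°₃ = n₁E°₁ + n₂E°₂.
With n₃ = 3, and the known step contributing 1×(-0.37) V, the unknown satisfies 2·E° = 3×(-0.73) − 1×(-0.37) = -1.820.
E° = -1.820 / 2 = -0.910 V.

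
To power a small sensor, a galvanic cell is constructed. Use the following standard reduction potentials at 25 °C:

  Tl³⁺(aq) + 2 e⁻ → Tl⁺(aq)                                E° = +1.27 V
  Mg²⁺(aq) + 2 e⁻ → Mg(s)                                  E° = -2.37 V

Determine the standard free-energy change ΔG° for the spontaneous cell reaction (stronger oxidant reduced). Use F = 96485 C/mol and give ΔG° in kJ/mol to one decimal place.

Tl³⁺/Tl⁺ (E° = +1.27 V) is the cathode; Mg²⁺/Mg (E° = -2.37 V) is the anode, so E°cell = +3.64 V.
Balancing electrons gives n = 2 (lcm of 2 and 2).
ΔG° = −nFE° = −(2)(96485)(+3.64) = -702,411 J = -702.4 kJ/mol.

-702.4 kJ/mol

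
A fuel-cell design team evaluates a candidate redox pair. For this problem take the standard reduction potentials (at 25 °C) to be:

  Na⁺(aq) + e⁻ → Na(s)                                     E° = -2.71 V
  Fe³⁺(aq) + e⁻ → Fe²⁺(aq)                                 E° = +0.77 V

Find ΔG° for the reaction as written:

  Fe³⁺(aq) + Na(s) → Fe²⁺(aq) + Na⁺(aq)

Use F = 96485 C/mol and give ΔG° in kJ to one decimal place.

As written, Fe³⁺/Fe²⁺ is reduced (cathode) and Na⁺/Na is oxidised (anode), so E°cell = (+0.77) − (-2.71) = +3.48 V.
Balancing electrons gives n = 1.
ΔG° = −nFE° = −(1)(96485)(+3.48) = -335,768 J = -335.8 kJ.

-335.8 kJ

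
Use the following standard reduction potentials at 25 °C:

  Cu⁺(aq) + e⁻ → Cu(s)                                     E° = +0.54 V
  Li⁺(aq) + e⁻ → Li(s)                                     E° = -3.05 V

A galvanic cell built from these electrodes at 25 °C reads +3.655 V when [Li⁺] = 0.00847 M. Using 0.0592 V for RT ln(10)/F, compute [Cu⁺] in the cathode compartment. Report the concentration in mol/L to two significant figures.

0.11 M

Cu⁺/Cu is the cathode, Li⁺/Li the anode: E°cell = +3.59 V, n = 1.
Overall reaction: Cu⁺(aq) + Li(s) → Cu(s) + Li⁺(aq); Q = [Li⁺]^1/[Cu⁺]^1.
From E = E° − (0.0592/n) log Q: log Q = (E° − E)·n/0.0592 = (+3.59 − (+3.655))·1/0.0592 = -1.0980.
So 1·log[Cu⁺] = 1·log(0.00847) − log Q = -2.0721 − (-1.0980) = -0.9741; [Cu⁺] = 10^(-0.9741) ≈ 0.11 M.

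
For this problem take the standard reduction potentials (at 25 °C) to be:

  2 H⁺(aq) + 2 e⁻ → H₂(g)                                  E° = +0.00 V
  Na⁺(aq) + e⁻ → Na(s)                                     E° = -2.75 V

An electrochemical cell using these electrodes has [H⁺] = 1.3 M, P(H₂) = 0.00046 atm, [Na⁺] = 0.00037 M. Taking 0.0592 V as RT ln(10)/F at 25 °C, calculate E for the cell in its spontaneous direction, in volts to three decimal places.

H⁺/H₂ is the cathode (higher E°), Na⁺/Na the anode: E°cell = +0.00 − (-2.75) = +2.75 V, n = 2.
Overall: 2 H⁺(aq) + 2 Na(s) → H₂(g) + 2 Na⁺(aq)
Q = P(H₂)·[Na⁺]^2 / ([H⁺]^2); log Q = -10.429.
E = E° − (0.0592/n) log Q = +2.75 − (0.0592/2)(-10.429) = +3.059 V.

+3.059 V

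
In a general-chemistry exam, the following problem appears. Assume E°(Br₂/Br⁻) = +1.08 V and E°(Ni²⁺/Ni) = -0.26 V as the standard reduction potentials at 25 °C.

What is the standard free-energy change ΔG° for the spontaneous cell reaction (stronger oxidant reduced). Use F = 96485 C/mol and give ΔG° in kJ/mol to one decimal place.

Br₂/Br⁻ (E° = +1.08 V) is the cathode; Ni²⁺/Ni (E° = -0.26 V) is the anode, so E°cell = +1.34 V.
Balancing electrons gives n = 2 (lcm of 2 and 2).
ΔG° = −nFE° = −(2)(96485)(+1.34) = -258,580 J = -258.6 kJ/mol.

-258.6 kJ/mol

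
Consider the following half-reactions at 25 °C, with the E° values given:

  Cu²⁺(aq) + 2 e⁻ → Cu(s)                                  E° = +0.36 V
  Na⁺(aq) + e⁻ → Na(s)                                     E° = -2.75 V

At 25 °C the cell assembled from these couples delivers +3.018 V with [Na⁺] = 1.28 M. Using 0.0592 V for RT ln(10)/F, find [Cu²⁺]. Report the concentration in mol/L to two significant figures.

Cu²⁺/Cu is the cathode, Na⁺/Na the anode: E°cell = +3.11 V, n = 2.
Overall reaction: Cu²⁺(aq) + 2 Na(s) → Cu(s) + 2 Na⁺(aq); Q = [Na⁺]^2/[Cu²⁺]^1.
From E = E° − (0.0592/n) log Q: log Q = (E° − E)·n/0.0592 = (+3.11 − (+3.018))·2/0.0592 = 3.1081.
So 1·log[Cu²⁺] = 2·log(1.28) − log Q = 0.2144 − (3.1081) = -2.8937; [Cu²⁺] = 10^(-2.8937) ≈ 0.0013 M.

0.0013 M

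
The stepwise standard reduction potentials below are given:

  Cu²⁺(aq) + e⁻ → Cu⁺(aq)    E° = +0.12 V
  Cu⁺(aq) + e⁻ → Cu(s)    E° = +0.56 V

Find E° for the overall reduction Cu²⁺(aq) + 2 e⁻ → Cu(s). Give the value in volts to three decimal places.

Since ΔG° = −nFE° is additive over sequential reductions, n₃E°₃ = n₁E°₁ + n₂E°₂.
E°₃ = (1×+0.12 + 1×+0.56) / 2 = (+0.680) / 2 = +0.340 V.

+0.340 V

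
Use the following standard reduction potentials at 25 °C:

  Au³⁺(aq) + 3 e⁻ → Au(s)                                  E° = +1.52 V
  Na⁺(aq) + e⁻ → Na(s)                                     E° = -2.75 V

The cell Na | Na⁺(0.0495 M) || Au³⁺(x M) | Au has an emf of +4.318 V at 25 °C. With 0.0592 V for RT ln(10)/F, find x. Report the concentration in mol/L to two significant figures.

Au³⁺/Au is the cathode, Na⁺/Na the anode: E°cell = +4.27 V, n = 3.
Overall reaction: Au³⁺(aq) + 3 Na(s) → Au(s) + 3 Na⁺(aq); Q = [Na⁺]^3/[Au³⁺]^1.
From E = E° − (0.0592/n) log Q: log Q = (E° − E)·n/0.0592 = (+4.27 − (+4.318))·3/0.0592 = -2.4324.
So 1·log[Au³⁺] = 3·log(0.0495) − log Q = -3.9162 − (-2.4324) = -1.4838; [Au³⁺] = 10^(-1.4838) ≈ 0.033 M.

0.033 M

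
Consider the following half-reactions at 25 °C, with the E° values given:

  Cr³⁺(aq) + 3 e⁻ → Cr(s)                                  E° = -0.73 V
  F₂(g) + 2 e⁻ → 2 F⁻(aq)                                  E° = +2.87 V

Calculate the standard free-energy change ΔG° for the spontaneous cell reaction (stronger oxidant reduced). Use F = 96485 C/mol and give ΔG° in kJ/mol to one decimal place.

F₂/F⁻ (E° = +2.87 V) is the cathode; Cr³⁺/Cr (E° = -0.73 V) is the anode, so E°cell = +3.60 V.
Balancing electrons gives n = 6 (lcm of 2 and 3).
ΔG° = −nFE° = −(6)(96485)(+3.60) = -2,084,076 J = -2084.1 kJ/mol.

-2084.1 kJ/mol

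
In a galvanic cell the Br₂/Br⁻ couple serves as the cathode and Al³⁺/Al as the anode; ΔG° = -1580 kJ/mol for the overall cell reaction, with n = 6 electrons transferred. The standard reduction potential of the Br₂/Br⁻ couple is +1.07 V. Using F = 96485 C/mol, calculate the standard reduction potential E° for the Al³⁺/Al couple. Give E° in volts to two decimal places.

E°cell = −ΔG°/(nF) = −(-1580×10³)/((6)(96485)) = +2.729 V.
Since Br₂/Br⁻ is the cathode and Al³⁺/Al the anode, E°cell = E°(Br₂/Br⁻) − E°(Al³⁺/Al).
So E°(Al³⁺/Al) = E°(Br₂/Br⁻) − E°cell = (+1.07) − (+2.729) = -1.66 V.

-1.66 V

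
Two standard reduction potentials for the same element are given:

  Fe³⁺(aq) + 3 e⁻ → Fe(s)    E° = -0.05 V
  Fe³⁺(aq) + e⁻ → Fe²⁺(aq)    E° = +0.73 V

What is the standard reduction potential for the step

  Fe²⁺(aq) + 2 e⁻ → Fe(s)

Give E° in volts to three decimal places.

Sequential free energies add, so n₃E°₃ = n₁E°₁ + n₂E°₂.
With n₃ = 3, and the known step contributing 1×(+0.73) V, the unknown satisfies 2·E° = 3×(-0.05) − 1×(+0.73) = -0.880.
E° = -0.880 / 2 = -0.440 V.

-0.440 V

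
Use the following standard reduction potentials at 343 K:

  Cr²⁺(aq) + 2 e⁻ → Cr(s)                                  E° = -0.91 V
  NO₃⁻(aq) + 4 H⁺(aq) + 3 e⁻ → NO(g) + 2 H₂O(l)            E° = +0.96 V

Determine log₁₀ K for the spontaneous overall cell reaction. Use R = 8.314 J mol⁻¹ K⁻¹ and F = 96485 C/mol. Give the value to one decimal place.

164.9

Cathode: NO₃⁻/NO; anode: Cr²⁺/Cr. E°cell = (+0.96) − (-0.91) = +1.87 V, with n = 6.
ΔG° = −nFE° = −RT ln K, so ln K = nFE°/(RT) = (6)(96485)(+1.87) / ((8.314)(343)) = 379.620.
log₁₀ K = 379.620 / ln 10 = 164.9.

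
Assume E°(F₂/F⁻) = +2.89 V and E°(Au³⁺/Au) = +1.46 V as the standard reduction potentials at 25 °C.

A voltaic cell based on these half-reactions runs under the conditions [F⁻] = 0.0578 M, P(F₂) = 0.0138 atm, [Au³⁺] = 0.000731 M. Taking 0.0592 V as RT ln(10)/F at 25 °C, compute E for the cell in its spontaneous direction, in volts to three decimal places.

+1.510 V

F₂/F⁻ is the cathode (higher E°), Au³⁺/Au the anode: E°cell = +2.89 − (+1.46) = +1.43 V, n = 6.
Overall: 3 F₂(g) + 2 Au(s) → 6 F⁻(aq) + 2 Au³⁺(aq)
Q = [F⁻]^6·[Au³⁺]^2 / (P(F₂)^3); log Q = -8.120.
E = E° − (0.0592/n) log Q = +1.43 − (0.0592/6)(-8.120) = +1.510 V.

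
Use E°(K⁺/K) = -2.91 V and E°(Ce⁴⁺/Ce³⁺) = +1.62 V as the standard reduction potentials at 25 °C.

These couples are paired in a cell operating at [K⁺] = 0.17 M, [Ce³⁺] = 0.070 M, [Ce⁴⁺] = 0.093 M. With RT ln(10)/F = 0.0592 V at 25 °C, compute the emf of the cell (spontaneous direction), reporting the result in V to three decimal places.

+4.583 V

Ce⁴⁺/Ce³⁺ is the cathode (higher E°), K⁺/K the anode: E°cell = +1.62 − (-2.91) = +4.53 V, n = 1.
Overall: Ce⁴⁺(aq) + K(s) → Ce³⁺(aq) + K⁺(aq)
Q = [Ce³⁺]·[K⁺] / ([Ce⁴⁺]); log Q = -0.893.
E = E° − (0.0592/n) log Q = +4.53 − (0.0592/1)(-0.893) = +4.583 V.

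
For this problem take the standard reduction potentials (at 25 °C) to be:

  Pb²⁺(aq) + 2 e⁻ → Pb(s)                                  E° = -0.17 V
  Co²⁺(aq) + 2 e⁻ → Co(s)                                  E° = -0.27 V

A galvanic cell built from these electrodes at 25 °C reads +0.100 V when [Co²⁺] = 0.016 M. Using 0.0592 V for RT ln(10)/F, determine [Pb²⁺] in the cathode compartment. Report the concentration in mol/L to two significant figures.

0.016 M

Pb²⁺/Pb is the cathode, Co²⁺/Co the anode: E°cell = +0.10 V, n = 2.
Overall reaction: Pb²⁺(aq) + Co(s) → Pb(s) + Co²⁺(aq); Q = [Co²⁺]^1/[Pb²⁺]^1.
From E = E° − (0.0592/n) log Q: log Q = (E° − E)·n/0.0592 = (+0.10 − (+0.100))·2/0.0592 = 0.0000.
So 1·log[Pb²⁺] = 1·log(0.016) − log Q = -1.7959 − (0.0000) = -1.7959; [Pb²⁺] = 10^(-1.7959) ≈ 0.016 M.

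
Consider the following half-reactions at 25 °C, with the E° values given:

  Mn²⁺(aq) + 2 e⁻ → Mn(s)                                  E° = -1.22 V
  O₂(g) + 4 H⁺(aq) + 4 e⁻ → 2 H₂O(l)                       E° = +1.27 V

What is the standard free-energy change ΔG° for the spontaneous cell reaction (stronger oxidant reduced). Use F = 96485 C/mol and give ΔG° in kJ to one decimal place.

O₂/H₂O (E° = +1.27 V) is the cathode; Mn²⁺/Mn (E° = -1.22 V) is the anode, so E°cell = +2.49 V.
Balancing electrons gives n = 4 (lcm of 4 and 2).
ΔG° = −nFE° = −(4)(96485)(+2.49) = -960,991 J = -961.0 kJ.

-961.0 kJ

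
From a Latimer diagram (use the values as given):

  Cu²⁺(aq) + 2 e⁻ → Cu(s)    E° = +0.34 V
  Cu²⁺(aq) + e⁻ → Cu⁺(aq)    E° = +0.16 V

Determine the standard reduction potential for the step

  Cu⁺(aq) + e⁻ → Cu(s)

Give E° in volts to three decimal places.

Sequential free energies add, so n₃E°₃ = n₁E°₁ + n₂E°₂.
With n₃ = 2, and the known step contributing 1×(+0.16) V, the unknown satisfies 1·E° = 2×(+0.34) − 1×(+0.16) = +0.520.
E° = +0.520 / 1 = +0.520 V.

+0.520 V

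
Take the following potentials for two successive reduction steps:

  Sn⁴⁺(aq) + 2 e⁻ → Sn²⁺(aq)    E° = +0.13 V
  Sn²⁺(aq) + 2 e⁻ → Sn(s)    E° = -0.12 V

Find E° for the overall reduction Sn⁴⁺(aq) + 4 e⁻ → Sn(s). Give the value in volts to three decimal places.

+0.005 V

Adding the free-energy changes (−nFE°) of the two steps gives −n₃FE°₃ = −n₁FE°₁ − n₂FE°₂.
E°₃ = (2×+0.13 + 2×-0.12) / 4 = (+0.020) / 4 = +0.005 V.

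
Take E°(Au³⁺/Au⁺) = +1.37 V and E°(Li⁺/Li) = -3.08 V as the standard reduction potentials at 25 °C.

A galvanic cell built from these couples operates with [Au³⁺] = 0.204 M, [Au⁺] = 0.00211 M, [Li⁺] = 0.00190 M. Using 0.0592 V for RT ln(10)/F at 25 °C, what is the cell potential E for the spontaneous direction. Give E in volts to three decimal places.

+4.670 V

Au³⁺/Au⁺ is the cathode (higher E°), Li⁺/Li the anode: E°cell = +1.37 − (-3.08) = +4.45 V, n = 2.
Overall: Au³⁺(aq) + 2 Li(s) → Au⁺(aq) + 2 Li⁺(aq)
Q = [Au⁺]·[Li⁺]^2 / ([Au³⁺]); log Q = -7.428.
E = E° − (0.0592/n) log Q = +4.45 − (0.0592/2)(-7.428) = +4.670 V.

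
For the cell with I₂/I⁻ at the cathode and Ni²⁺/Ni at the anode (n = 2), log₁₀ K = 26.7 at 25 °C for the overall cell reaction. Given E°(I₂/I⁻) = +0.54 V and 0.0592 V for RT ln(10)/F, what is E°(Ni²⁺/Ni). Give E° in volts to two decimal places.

-0.25 V

E°cell = (0.0592/n)·log K = (0.0592/2)(26.7) = +0.790 V.
Since I₂/I⁻ is the cathode and Ni²⁺/Ni the anode, E°cell = E°(I₂/I⁻) − E°(Ni²⁺/Ni).
So E°(Ni²⁺/Ni) = E°(I₂/I⁻) − E°cell = (+0.54) − (+0.790) = -0.25 V.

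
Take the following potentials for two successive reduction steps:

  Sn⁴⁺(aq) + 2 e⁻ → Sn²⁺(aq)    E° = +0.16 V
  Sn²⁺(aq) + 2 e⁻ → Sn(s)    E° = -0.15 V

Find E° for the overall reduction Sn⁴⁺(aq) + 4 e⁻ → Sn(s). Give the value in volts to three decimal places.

+0.005 V

Standard free energies of sequential steps add: ΔG°₃ = ΔG°₁ + ΔG°₂, so n₃E°₃ = n₁E°₁ + n₂E°₂.
E°₃ = (2×+0.16 + 2×-0.15) / 4 = (+0.020) / 4 = +0.005 V.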